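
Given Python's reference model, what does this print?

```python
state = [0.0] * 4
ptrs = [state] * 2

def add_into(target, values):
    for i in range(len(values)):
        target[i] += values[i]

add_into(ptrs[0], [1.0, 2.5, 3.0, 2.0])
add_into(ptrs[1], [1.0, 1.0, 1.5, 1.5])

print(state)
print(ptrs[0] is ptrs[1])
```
[2.0, 3.5, 4.5, 3.5]
True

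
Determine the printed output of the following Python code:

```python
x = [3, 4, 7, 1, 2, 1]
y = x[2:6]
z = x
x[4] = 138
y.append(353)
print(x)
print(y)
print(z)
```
[3, 4, 7, 1, 138, 1]
[7, 1, 2, 1, 353]
[3, 4, 7, 1, 138, 1]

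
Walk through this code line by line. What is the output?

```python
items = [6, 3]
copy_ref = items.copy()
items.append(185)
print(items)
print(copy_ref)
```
[6, 3, 185]
[6, 3]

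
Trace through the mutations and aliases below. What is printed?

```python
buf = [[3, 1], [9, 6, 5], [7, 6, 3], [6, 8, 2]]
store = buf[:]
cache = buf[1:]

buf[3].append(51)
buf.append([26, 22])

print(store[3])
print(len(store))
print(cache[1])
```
[6, 8, 2, 51]
4
[7, 6, 3]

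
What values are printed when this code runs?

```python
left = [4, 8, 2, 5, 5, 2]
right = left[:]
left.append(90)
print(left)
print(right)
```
[4, 8, 2, 5, 5, 2, 90]
[4, 8, 2, 5, 5, 2]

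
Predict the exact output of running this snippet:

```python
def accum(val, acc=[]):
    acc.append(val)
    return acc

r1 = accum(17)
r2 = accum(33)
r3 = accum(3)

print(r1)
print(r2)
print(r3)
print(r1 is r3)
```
[17, 33, 3]
[17, 33, 3]
[17, 33, 3]
True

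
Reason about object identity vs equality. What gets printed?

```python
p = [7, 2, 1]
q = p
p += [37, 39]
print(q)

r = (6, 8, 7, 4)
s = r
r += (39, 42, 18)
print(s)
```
[7, 2, 1, 37, 39]
(6, 8, 7, 4)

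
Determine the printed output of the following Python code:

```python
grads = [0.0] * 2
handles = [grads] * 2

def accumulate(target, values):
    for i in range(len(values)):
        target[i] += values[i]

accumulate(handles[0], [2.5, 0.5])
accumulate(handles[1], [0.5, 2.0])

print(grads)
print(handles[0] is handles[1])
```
[3.0, 2.5]
True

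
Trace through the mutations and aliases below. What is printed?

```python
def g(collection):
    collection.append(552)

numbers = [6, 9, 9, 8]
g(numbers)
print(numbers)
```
[6, 9, 9, 8, 552]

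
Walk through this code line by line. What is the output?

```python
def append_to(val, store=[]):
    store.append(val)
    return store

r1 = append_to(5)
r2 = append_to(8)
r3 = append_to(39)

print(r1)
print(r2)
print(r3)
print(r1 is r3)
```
[5, 8, 39]
[5, 8, 39]
[5, 8, 39]
True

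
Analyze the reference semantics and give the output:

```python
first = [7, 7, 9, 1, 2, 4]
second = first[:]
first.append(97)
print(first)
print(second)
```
[7, 7, 9, 1, 2, 4, 97]
[7, 7, 9, 1, 2, 4]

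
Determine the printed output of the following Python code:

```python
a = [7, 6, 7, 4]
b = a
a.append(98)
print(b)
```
[7, 6, 7, 4, 98]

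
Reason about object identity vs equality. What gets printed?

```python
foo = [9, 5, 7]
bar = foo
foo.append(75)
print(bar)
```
[9, 5, 7, 75]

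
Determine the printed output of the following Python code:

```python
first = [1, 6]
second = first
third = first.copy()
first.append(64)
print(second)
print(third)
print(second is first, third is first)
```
[1, 6, 64]
[1, 6]
True False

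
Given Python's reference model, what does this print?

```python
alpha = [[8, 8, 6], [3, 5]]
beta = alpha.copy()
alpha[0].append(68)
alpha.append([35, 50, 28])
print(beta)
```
[[8, 8, 6, 68], [3, 5]]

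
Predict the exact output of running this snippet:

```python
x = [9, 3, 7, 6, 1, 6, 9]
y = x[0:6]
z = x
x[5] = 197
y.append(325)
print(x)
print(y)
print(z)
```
[9, 3, 7, 6, 1, 197, 9]
[9, 3, 7, 6, 1, 6, 325]
[9, 3, 7, 6, 1, 197, 9]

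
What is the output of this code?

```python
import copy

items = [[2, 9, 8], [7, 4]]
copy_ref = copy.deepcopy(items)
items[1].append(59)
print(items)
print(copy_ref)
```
[[2, 9, 8], [7, 4, 59]]
[[2, 9, 8], [7, 4]]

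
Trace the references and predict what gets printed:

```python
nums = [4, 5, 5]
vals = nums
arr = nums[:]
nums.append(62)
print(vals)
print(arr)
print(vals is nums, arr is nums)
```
[4, 5, 5, 62]
[4, 5, 5]
True False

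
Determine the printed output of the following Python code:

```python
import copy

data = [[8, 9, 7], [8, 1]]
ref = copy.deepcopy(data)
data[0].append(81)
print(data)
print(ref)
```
[[8, 9, 7, 81], [8, 1]]
[[8, 9, 7], [8, 1]]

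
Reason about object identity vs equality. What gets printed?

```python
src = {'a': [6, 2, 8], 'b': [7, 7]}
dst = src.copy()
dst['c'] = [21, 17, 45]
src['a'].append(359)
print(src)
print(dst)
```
{'a': [6, 2, 8, 359], 'b': [7, 7]}
{'a': [6, 2, 8, 359], 'b': [7, 7], 'c': [21, 17, 45]}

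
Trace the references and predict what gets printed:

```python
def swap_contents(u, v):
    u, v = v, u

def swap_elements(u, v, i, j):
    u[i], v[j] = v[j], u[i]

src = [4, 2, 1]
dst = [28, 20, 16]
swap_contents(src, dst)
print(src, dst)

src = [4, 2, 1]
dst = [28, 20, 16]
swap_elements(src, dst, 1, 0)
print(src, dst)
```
[4, 2, 1] [28, 20, 16]
[4, 28, 1] [2, 20, 16]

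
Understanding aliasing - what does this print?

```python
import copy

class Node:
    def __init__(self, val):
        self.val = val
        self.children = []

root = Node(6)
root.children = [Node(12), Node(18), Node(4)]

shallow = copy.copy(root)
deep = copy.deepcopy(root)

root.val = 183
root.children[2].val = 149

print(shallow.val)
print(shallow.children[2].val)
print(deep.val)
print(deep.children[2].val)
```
6
149
6
4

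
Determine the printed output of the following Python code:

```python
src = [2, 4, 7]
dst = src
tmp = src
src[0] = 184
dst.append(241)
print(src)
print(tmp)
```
[184, 4, 7, 241]
[184, 4, 7, 241]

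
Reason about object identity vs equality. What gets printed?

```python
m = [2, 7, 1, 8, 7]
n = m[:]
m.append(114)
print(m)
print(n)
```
[2, 7, 1, 8, 7, 114]
[2, 7, 1, 8, 7]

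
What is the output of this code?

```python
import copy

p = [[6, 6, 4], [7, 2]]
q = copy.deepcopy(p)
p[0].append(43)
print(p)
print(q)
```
[[6, 6, 4, 43], [7, 2]]
[[6, 6, 4], [7, 2]]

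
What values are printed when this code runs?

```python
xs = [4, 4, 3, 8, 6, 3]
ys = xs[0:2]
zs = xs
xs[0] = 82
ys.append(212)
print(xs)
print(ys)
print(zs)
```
[82, 4, 3, 8, 6, 3]
[4, 4, 212]
[82, 4, 3, 8, 6, 3]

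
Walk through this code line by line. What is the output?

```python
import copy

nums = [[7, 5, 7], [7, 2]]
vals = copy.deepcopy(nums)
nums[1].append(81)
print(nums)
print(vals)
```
[[7, 5, 7], [7, 2, 81]]
[[7, 5, 7], [7, 2]]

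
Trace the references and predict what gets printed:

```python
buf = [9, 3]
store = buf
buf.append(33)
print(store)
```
[9, 3, 33]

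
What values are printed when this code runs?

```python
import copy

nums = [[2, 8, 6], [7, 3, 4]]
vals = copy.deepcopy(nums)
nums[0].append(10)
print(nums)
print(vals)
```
[[2, 8, 6, 10], [7, 3, 4]]
[[2, 8, 6], [7, 3, 4]]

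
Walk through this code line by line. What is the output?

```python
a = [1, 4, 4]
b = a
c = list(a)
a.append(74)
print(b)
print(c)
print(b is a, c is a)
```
[1, 4, 4, 74]
[1, 4, 4]
True False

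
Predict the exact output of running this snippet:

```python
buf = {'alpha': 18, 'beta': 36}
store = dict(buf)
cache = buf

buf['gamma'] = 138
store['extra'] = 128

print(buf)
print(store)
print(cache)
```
{'alpha': 18, 'beta': 36, 'gamma': 138}
{'alpha': 18, 'beta': 36, 'extra': 128}
{'alpha': 18, 'beta': 36, 'gamma': 138}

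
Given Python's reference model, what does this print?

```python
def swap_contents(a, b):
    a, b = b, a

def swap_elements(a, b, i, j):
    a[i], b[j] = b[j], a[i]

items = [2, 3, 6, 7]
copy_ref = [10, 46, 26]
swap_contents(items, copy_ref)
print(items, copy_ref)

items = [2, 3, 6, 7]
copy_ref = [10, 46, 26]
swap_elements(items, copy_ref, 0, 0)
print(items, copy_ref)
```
[2, 3, 6, 7] [10, 46, 26]
[10, 3, 6, 7] [2, 46, 26]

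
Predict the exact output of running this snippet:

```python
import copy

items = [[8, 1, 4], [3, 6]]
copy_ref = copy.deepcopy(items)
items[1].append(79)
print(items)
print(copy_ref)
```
[[8, 1, 4], [3, 6, 79]]
[[8, 1, 4], [3, 6]]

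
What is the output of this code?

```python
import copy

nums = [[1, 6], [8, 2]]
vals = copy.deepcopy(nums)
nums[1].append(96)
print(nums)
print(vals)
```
[[1, 6], [8, 2, 96]]
[[1, 6], [8, 2]]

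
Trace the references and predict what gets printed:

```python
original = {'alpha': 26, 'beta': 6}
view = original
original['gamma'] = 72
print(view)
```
{'alpha': 26, 'beta': 6, 'gamma': 72}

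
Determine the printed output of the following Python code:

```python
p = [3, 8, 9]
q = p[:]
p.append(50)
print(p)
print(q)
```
[3, 8, 9, 50]
[3, 8, 9]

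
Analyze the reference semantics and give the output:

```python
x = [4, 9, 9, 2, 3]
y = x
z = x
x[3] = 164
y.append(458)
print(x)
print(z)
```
[4, 9, 9, 164, 3, 458]
[4, 9, 9, 164, 3, 458]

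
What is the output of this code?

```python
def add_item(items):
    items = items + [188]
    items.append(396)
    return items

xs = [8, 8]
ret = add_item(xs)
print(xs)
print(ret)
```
[8, 8]
[8, 8, 188, 396]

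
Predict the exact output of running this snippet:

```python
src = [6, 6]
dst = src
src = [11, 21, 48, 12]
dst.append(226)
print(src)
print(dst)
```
[11, 21, 48, 12]
[6, 6, 226]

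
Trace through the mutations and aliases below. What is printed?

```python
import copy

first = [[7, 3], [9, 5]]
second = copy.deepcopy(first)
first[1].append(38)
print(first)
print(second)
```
[[7, 3], [9, 5, 38]]
[[7, 3], [9, 5]]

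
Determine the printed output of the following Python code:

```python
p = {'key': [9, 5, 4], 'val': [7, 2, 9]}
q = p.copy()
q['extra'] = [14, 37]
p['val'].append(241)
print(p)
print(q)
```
{'key': [9, 5, 4], 'val': [7, 2, 9, 241]}
{'key': [9, 5, 4], 'val': [7, 2, 9, 241], 'extra': [14, 37]}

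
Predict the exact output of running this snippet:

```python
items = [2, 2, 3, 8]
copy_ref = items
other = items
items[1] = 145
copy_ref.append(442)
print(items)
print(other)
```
[2, 145, 3, 8, 442]
[2, 145, 3, 8, 442]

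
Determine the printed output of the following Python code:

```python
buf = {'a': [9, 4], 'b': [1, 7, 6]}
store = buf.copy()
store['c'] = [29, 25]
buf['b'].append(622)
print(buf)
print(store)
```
{'a': [9, 4], 'b': [1, 7, 6, 622]}
{'a': [9, 4], 'b': [1, 7, 6, 622], 'c': [29, 25]}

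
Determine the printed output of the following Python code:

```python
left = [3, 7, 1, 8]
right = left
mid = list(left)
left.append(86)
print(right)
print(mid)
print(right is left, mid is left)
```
[3, 7, 1, 8, 86]
[3, 7, 1, 8]
True False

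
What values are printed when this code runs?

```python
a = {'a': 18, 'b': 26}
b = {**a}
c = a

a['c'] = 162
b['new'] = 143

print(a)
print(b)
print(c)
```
{'a': 18, 'b': 26, 'c': 162}
{'a': 18, 'b': 26, 'new': 143}
{'a': 18, 'b': 26, 'c': 162}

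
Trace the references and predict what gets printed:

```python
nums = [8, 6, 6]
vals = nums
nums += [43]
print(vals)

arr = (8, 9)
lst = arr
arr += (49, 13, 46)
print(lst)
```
[8, 6, 6, 43]
(8, 9)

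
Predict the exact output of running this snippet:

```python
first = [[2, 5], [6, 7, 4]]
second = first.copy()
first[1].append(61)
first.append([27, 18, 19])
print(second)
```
[[2, 5], [6, 7, 4, 61]]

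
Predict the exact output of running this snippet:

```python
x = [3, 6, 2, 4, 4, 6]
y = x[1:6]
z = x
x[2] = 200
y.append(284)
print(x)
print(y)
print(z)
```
[3, 6, 200, 4, 4, 6]
[6, 2, 4, 4, 6, 284]
[3, 6, 200, 4, 4, 6]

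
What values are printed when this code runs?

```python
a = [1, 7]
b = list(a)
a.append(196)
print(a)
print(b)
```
[1, 7, 196]
[1, 7]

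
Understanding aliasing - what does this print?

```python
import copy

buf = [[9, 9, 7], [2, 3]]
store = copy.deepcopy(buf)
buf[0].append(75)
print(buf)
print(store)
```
[[9, 9, 7, 75], [2, 3]]
[[9, 9, 7], [2, 3]]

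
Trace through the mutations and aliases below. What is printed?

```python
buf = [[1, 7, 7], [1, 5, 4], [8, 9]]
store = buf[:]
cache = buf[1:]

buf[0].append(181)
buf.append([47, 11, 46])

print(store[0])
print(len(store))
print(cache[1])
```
[1, 7, 7, 181]
3
[8, 9]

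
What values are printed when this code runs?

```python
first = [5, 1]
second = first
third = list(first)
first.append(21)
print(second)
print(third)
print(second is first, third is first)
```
[5, 1, 21]
[5, 1]
True False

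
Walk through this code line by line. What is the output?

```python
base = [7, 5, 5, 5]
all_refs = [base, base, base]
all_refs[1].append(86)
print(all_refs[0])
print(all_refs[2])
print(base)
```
[7, 5, 5, 5, 86]
[7, 5, 5, 5, 86]
[7, 5, 5, 5, 86]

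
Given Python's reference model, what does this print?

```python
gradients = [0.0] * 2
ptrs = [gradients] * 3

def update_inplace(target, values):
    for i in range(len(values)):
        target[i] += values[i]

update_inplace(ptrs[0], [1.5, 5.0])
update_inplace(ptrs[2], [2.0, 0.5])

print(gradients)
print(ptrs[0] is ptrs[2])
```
[3.5, 5.5]
True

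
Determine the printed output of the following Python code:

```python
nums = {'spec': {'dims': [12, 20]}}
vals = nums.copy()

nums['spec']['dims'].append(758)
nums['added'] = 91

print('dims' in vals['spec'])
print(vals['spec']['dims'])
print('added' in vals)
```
True
[12, 20, 758]
False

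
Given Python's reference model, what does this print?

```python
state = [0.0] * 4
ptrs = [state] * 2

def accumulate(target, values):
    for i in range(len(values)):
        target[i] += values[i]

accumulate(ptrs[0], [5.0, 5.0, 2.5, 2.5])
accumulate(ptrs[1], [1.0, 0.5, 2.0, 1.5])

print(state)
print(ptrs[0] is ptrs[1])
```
[6.0, 5.5, 4.5, 4.0]
True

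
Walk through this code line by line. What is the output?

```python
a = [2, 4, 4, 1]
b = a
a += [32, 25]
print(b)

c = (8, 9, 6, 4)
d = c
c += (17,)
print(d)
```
[2, 4, 4, 1, 32, 25]
(8, 9, 6, 4)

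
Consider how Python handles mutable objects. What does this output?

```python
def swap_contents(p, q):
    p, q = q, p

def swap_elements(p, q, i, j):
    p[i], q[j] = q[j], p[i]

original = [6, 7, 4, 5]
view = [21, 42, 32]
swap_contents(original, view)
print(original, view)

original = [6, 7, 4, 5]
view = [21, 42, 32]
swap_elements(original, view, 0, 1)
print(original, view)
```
[6, 7, 4, 5] [21, 42, 32]
[42, 7, 4, 5] [21, 6, 32]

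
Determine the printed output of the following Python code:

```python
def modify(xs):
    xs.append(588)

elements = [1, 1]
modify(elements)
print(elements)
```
[1, 1, 588]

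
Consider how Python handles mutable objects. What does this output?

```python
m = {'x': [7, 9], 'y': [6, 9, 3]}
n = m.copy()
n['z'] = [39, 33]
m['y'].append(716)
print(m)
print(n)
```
{'x': [7, 9], 'y': [6, 9, 3, 716]}
{'x': [7, 9], 'y': [6, 9, 3, 716], 'z': [39, 33]}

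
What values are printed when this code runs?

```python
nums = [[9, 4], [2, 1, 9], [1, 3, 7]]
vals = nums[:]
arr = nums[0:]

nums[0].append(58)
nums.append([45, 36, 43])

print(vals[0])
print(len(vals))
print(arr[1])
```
[9, 4, 58]
3
[2, 1, 9]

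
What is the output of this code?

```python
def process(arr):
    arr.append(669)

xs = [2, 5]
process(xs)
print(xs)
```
[2, 5, 669]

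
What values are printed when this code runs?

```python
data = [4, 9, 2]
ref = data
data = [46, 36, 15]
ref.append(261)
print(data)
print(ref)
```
[46, 36, 15]
[4, 9, 2, 261]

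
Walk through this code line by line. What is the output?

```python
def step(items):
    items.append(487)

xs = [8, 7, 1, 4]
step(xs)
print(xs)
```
[8, 7, 1, 4, 487]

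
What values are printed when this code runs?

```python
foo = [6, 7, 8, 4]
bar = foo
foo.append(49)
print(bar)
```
[6, 7, 8, 4, 49]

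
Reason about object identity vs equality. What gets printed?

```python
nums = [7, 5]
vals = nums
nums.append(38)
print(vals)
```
[7, 5, 38]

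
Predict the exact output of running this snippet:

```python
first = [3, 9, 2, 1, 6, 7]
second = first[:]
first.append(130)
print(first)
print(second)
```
[3, 9, 2, 1, 6, 7, 130]
[3, 9, 2, 1, 6, 7]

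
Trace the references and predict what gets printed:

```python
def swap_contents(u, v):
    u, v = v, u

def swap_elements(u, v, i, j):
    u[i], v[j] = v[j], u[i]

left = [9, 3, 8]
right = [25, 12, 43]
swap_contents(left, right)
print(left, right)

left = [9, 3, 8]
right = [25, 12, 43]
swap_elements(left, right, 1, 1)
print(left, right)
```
[9, 3, 8] [25, 12, 43]
[9, 12, 8] [25, 3, 43]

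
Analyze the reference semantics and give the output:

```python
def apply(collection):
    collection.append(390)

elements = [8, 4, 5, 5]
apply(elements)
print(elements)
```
[8, 4, 5, 5, 390]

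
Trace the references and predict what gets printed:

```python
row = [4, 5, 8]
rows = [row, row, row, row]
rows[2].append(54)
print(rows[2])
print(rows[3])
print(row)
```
[4, 5, 8, 54]
[4, 5, 8, 54]
[4, 5, 8, 54]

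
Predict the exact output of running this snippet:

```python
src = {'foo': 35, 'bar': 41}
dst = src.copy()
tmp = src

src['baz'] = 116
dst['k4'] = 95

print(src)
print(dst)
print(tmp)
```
{'foo': 35, 'bar': 41, 'baz': 116}
{'foo': 35, 'bar': 41, 'k4': 95}
{'foo': 35, 'bar': 41, 'baz': 116}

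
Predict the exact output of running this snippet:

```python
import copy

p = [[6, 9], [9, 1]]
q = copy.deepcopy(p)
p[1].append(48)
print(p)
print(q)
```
[[6, 9], [9, 1, 48]]
[[6, 9], [9, 1]]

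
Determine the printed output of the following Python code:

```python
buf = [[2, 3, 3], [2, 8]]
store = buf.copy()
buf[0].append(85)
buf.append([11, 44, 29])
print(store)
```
[[2, 3, 3, 85], [2, 8]]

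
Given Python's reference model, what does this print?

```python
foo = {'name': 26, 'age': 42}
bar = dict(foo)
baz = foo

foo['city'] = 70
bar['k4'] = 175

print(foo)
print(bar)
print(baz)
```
{'name': 26, 'age': 42, 'city': 70}
{'name': 26, 'age': 42, 'k4': 175}
{'name': 26, 'age': 42, 'city': 70}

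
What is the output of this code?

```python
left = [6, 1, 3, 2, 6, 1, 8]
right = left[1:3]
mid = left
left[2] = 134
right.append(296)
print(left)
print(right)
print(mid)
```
[6, 1, 134, 2, 6, 1, 8]
[1, 3, 296]
[6, 1, 134, 2, 6, 1, 8]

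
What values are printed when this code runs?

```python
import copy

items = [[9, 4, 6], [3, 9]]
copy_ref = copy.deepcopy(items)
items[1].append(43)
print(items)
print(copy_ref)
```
[[9, 4, 6], [3, 9, 43]]
[[9, 4, 6], [3, 9]]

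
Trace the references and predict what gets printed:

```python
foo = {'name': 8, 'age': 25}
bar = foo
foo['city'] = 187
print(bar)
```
{'name': 8, 'age': 25, 'city': 187}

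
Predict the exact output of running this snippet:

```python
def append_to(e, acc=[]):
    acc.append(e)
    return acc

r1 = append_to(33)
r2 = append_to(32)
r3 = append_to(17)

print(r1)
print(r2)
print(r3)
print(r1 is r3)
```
[33, 32, 17]
[33, 32, 17]
[33, 32, 17]
True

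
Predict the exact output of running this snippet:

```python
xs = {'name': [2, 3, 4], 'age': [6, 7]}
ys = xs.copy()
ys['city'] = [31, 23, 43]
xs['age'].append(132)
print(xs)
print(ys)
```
{'name': [2, 3, 4], 'age': [6, 7, 132]}
{'name': [2, 3, 4], 'age': [6, 7, 132], 'city': [31, 23, 43]}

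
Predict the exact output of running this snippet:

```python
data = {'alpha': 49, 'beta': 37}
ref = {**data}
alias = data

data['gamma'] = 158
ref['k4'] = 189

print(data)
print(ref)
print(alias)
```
{'alpha': 49, 'beta': 37, 'gamma': 158}
{'alpha': 49, 'beta': 37, 'k4': 189}
{'alpha': 49, 'beta': 37, 'gamma': 158}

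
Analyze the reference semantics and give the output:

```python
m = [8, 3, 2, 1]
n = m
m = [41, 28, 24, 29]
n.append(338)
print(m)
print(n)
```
[41, 28, 24, 29]
[8, 3, 2, 1, 338]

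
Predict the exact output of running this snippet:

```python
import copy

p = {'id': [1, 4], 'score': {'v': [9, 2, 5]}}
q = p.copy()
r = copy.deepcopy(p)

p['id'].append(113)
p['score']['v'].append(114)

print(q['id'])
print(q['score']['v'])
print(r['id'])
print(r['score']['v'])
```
[1, 4, 113]
[9, 2, 5, 114]
[1, 4]
[9, 2, 5]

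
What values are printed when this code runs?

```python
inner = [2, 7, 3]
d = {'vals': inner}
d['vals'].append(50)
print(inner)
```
[2, 7, 3, 50]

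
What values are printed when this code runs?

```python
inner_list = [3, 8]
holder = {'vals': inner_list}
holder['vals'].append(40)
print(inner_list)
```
[3, 8, 40]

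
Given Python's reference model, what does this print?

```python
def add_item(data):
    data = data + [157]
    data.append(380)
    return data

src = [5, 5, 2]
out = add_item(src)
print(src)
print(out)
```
[5, 5, 2]
[5, 5, 2, 157, 380]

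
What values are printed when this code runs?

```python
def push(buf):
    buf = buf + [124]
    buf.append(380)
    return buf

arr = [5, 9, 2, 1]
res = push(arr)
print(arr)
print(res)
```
[5, 9, 2, 1]
[5, 9, 2, 1, 124, 380]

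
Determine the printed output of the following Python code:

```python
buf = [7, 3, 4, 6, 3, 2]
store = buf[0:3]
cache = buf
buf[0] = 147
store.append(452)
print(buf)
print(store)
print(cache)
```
[147, 3, 4, 6, 3, 2]
[7, 3, 4, 452]
[147, 3, 4, 6, 3, 2]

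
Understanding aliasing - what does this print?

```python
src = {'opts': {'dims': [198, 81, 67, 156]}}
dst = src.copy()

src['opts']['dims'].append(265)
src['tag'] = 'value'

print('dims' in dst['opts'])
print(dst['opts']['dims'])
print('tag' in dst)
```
True
[198, 81, 67, 156, 265]
False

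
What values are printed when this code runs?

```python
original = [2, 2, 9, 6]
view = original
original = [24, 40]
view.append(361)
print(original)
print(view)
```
[24, 40]
[2, 2, 9, 6, 361]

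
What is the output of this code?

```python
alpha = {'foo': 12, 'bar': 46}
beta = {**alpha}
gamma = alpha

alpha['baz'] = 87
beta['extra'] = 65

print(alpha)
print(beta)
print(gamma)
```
{'foo': 12, 'bar': 46, 'baz': 87}
{'foo': 12, 'bar': 46, 'extra': 65}
{'foo': 12, 'bar': 46, 'baz': 87}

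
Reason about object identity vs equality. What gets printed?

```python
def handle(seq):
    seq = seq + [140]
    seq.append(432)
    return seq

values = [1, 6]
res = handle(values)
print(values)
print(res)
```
[1, 6]
[1, 6, 140, 432]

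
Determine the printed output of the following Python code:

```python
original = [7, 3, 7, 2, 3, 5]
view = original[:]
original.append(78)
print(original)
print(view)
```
[7, 3, 7, 2, 3, 5, 78]
[7, 3, 7, 2, 3, 5]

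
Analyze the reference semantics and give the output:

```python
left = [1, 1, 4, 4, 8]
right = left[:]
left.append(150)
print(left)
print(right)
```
[1, 1, 4, 4, 8, 150]
[1, 1, 4, 4, 8]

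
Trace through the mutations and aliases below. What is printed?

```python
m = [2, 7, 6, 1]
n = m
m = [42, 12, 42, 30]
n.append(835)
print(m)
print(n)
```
[42, 12, 42, 30]
[2, 7, 6, 1, 835]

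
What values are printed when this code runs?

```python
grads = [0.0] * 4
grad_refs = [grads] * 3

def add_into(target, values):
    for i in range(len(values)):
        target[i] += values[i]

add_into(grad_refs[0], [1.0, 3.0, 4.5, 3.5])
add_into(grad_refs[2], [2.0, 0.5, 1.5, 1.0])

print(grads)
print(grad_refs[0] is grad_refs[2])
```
[3.0, 3.5, 6.0, 4.5]
True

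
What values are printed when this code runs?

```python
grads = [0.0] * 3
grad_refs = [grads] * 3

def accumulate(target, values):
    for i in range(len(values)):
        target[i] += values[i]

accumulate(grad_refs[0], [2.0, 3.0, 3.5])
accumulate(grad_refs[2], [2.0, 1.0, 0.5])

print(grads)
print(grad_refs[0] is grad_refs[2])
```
[4.0, 4.0, 4.0]
True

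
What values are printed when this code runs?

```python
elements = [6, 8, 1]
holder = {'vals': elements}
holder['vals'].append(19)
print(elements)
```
[6, 8, 1, 19]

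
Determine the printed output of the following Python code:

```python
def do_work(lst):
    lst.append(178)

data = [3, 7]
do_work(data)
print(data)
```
[3, 7, 178]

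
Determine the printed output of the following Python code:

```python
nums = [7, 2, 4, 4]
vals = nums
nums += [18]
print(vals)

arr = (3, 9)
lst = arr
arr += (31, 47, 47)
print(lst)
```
[7, 2, 4, 4, 18]
(3, 9)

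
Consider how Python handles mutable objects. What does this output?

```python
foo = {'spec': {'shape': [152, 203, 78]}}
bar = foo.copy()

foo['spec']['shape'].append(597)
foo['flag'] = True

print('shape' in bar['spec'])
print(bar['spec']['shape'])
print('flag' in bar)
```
True
[152, 203, 78, 597]
False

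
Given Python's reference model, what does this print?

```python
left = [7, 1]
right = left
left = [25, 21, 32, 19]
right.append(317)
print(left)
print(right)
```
[25, 21, 32, 19]
[7, 1, 317]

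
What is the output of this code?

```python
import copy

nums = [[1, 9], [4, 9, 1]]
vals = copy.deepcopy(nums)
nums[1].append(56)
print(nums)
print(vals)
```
[[1, 9], [4, 9, 1, 56]]
[[1, 9], [4, 9, 1]]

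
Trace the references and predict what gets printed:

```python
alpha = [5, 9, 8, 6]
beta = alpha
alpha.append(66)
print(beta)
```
[5, 9, 8, 6, 66]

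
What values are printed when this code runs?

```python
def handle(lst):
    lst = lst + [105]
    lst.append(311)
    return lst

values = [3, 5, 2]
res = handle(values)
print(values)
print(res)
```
[3, 5, 2]
[3, 5, 2, 105, 311]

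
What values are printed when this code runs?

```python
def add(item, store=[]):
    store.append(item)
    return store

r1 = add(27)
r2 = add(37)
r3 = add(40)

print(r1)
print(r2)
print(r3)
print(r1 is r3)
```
[27, 37, 40]
[27, 37, 40]
[27, 37, 40]
True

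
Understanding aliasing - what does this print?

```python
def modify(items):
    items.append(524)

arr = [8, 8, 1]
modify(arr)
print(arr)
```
[8, 8, 1, 524]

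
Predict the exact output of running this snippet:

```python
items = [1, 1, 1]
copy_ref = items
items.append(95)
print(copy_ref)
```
[1, 1, 1, 95]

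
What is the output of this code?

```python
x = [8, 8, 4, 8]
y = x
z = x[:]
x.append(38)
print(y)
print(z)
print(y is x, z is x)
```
[8, 8, 4, 8, 38]
[8, 8, 4, 8]
True False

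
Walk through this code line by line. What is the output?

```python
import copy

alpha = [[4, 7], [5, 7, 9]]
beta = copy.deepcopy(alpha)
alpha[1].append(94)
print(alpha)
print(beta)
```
[[4, 7], [5, 7, 9, 94]]
[[4, 7], [5, 7, 9]]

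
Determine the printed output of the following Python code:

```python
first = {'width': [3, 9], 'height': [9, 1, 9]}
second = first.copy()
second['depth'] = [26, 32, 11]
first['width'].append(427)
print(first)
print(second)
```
{'width': [3, 9, 427], 'height': [9, 1, 9]}
{'width': [3, 9, 427], 'height': [9, 1, 9], 'depth': [26, 32, 11]}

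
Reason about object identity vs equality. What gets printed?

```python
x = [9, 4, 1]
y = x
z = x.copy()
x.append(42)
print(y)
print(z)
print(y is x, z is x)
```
[9, 4, 1, 42]
[9, 4, 1]
True False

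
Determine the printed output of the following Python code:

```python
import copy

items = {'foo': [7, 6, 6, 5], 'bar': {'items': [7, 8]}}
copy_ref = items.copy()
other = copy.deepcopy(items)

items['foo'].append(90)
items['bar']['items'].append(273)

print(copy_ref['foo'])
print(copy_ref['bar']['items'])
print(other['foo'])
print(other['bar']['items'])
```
[7, 6, 6, 5, 90]
[7, 8, 273]
[7, 6, 6, 5]
[7, 8]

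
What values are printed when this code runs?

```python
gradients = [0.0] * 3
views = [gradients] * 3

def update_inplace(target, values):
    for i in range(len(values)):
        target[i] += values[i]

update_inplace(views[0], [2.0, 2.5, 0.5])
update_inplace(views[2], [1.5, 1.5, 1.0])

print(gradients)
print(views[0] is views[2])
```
[3.5, 4.0, 1.5]
True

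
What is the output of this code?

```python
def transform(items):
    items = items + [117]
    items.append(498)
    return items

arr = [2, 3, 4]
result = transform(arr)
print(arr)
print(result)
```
[2, 3, 4]
[2, 3, 4, 117, 498]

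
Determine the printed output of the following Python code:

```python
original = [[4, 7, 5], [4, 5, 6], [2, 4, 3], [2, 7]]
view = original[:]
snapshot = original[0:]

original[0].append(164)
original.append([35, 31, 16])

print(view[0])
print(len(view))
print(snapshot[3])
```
[4, 7, 5, 164]
4
[2, 7]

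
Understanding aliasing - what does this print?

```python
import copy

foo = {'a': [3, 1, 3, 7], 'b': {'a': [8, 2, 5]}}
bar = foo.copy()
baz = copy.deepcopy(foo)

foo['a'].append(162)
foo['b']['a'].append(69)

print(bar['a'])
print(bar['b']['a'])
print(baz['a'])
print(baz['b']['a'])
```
[3, 1, 3, 7, 162]
[8, 2, 5, 69]
[3, 1, 3, 7]
[8, 2, 5]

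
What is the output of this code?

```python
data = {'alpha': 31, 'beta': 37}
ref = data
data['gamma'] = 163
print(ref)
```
{'alpha': 31, 'beta': 37, 'gamma': 163}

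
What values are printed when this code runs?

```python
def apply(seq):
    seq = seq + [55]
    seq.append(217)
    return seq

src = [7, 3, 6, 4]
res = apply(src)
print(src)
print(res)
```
[7, 3, 6, 4]
[7, 3, 6, 4, 55, 217]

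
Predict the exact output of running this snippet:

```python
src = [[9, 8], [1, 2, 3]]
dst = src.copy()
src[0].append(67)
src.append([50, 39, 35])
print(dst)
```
[[9, 8, 67], [1, 2, 3]]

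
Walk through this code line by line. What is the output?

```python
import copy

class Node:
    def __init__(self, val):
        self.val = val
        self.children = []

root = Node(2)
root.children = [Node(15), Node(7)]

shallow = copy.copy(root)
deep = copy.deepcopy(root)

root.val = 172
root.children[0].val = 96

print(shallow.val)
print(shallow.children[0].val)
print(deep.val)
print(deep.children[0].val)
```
2
96
2
15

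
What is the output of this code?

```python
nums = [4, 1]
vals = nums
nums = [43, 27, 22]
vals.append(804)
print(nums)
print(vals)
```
[43, 27, 22]
[4, 1, 804]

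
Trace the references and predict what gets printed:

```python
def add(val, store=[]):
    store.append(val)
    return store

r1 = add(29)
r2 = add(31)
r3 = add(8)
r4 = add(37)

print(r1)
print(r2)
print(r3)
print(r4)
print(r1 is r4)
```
[29, 31, 8, 37]
[29, 31, 8, 37]
[29, 31, 8, 37]
[29, 31, 8, 37]
True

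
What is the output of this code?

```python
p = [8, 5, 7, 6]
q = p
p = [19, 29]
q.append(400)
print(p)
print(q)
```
[19, 29]
[8, 5, 7, 6, 400]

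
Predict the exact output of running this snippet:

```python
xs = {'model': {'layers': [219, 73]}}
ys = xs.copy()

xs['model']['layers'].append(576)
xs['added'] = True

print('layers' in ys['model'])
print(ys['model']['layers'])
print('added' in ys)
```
True
[219, 73, 576]
False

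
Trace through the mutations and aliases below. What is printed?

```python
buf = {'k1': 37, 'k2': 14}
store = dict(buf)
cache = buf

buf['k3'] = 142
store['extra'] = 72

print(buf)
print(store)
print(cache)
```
{'k1': 37, 'k2': 14, 'k3': 142}
{'k1': 37, 'k2': 14, 'extra': 72}
{'k1': 37, 'k2': 14, 'k3': 142}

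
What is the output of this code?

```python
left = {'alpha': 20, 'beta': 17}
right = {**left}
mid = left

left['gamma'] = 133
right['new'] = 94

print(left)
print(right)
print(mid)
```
{'alpha': 20, 'beta': 17, 'gamma': 133}
{'alpha': 20, 'beta': 17, 'new': 94}
{'alpha': 20, 'beta': 17, 'gamma': 133}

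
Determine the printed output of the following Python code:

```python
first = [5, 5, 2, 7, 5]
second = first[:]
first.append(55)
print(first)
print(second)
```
[5, 5, 2, 7, 5, 55]
[5, 5, 2, 7, 5]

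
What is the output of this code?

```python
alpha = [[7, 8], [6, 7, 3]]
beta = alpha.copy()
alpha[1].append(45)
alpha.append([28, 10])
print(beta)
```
[[7, 8], [6, 7, 3, 45]]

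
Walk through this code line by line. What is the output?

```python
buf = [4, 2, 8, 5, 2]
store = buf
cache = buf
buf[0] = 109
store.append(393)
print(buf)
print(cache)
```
[109, 2, 8, 5, 2, 393]
[109, 2, 8, 5, 2, 393]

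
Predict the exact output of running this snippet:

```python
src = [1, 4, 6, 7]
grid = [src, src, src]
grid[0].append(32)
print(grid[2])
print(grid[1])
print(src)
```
[1, 4, 6, 7, 32]
[1, 4, 6, 7, 32]
[1, 4, 6, 7, 32]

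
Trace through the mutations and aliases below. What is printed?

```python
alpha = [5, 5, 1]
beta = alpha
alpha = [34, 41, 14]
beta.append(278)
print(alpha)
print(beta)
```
[34, 41, 14]
[5, 5, 1, 278]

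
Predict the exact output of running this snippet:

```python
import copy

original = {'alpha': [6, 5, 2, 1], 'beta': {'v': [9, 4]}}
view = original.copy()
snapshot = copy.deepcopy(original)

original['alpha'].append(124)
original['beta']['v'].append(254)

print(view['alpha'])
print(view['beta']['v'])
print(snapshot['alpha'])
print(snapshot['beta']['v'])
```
[6, 5, 2, 1, 124]
[9, 4, 254]
[6, 5, 2, 1]
[9, 4]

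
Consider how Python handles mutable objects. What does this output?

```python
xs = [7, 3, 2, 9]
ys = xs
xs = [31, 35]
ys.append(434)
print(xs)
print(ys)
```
[31, 35]
[7, 3, 2, 9, 434]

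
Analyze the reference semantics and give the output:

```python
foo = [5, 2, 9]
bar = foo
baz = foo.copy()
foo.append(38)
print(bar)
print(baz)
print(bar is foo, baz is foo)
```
[5, 2, 9, 38]
[5, 2, 9]
True False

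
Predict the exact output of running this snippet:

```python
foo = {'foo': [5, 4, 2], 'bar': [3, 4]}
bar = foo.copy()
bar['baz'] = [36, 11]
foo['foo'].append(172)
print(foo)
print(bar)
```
{'foo': [5, 4, 2, 172], 'bar': [3, 4]}
{'foo': [5, 4, 2, 172], 'bar': [3, 4], 'baz': [36, 11]}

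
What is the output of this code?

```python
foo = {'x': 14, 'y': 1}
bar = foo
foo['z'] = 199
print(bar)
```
{'x': 14, 'y': 1, 'z': 199}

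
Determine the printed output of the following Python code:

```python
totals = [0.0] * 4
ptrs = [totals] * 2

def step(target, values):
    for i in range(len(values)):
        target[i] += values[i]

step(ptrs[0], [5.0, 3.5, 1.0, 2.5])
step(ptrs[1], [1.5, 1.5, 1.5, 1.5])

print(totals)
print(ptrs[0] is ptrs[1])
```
[6.5, 5.0, 2.5, 4.0]
True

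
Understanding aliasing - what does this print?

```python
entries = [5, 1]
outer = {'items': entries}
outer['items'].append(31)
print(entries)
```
[5, 1, 31]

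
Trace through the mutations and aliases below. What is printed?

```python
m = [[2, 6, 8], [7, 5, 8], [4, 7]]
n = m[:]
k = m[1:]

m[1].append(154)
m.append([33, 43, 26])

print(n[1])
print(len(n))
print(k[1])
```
[7, 5, 8, 154]
3
[4, 7]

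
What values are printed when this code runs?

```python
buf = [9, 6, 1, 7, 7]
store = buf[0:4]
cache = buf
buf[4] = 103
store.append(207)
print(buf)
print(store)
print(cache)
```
[9, 6, 1, 7, 103]
[9, 6, 1, 7, 207]
[9, 6, 1, 7, 103]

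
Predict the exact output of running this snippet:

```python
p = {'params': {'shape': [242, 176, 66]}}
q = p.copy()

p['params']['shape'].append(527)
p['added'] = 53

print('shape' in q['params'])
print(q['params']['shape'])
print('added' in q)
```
True
[242, 176, 66, 527]
False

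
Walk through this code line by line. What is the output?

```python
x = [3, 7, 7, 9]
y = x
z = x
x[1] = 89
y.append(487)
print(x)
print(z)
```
[3, 89, 7, 9, 487]
[3, 89, 7, 9, 487]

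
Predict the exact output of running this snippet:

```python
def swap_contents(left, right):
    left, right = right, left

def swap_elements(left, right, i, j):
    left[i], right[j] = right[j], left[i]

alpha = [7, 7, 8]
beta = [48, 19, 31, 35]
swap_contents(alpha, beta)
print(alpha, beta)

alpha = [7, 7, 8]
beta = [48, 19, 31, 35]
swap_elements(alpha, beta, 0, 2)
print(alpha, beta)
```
[7, 7, 8] [48, 19, 31, 35]
[31, 7, 8] [48, 19, 7, 35]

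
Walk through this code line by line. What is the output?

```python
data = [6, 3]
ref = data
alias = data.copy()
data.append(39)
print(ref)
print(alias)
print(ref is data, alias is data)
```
[6, 3, 39]
[6, 3]
True False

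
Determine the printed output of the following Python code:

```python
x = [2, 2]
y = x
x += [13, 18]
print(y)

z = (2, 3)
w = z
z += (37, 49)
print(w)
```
[2, 2, 13, 18]
(2, 3)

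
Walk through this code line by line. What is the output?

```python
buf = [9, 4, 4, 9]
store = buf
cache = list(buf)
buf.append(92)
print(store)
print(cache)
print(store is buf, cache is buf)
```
[9, 4, 4, 9, 92]
[9, 4, 4, 9]
True False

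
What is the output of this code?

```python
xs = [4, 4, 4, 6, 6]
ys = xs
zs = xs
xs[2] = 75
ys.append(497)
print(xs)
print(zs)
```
[4, 4, 75, 6, 6, 497]
[4, 4, 75, 6, 6, 497]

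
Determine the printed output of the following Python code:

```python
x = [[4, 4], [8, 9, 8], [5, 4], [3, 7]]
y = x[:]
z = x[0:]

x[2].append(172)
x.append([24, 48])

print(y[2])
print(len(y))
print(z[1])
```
[5, 4, 172]
4
[8, 9, 8]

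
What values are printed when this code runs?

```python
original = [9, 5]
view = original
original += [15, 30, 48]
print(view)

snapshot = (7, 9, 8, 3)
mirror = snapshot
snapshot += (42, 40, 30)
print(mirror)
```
[9, 5, 15, 30, 48]
(7, 9, 8, 3)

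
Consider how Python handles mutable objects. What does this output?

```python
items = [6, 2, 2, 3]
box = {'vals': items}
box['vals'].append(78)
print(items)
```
[6, 2, 2, 3, 78]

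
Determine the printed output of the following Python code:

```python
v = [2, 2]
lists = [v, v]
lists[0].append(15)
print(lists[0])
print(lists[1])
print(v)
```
[2, 2, 15]
[2, 2, 15]
[2, 2, 15]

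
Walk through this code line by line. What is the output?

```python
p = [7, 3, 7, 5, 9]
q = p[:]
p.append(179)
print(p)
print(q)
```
[7, 3, 7, 5, 9, 179]
[7, 3, 7, 5, 9]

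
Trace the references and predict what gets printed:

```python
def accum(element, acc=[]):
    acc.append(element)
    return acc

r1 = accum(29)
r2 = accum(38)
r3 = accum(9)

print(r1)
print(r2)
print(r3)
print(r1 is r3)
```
[29, 38, 9]
[29, 38, 9]
[29, 38, 9]
True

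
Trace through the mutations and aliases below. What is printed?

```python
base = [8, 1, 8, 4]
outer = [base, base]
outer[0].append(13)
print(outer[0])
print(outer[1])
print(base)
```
[8, 1, 8, 4, 13]
[8, 1, 8, 4, 13]
[8, 1, 8, 4, 13]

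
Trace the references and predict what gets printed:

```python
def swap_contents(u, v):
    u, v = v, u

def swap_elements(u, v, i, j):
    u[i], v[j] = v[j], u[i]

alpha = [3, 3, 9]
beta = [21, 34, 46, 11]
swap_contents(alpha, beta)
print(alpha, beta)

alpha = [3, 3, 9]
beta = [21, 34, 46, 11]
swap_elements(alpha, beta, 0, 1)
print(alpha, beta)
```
[3, 3, 9] [21, 34, 46, 11]
[34, 3, 9] [21, 3, 46, 11]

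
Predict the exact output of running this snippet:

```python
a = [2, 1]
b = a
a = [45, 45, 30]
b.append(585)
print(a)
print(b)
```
[45, 45, 30]
[2, 1, 585]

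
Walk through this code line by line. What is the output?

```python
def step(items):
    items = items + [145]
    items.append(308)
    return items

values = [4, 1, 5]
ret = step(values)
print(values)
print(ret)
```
[4, 1, 5]
[4, 1, 5, 145, 308]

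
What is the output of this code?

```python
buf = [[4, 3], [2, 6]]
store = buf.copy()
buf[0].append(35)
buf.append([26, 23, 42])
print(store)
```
[[4, 3, 35], [2, 6]]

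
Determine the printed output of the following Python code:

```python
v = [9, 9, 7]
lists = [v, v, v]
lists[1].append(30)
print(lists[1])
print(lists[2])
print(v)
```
[9, 9, 7, 30]
[9, 9, 7, 30]
[9, 9, 7, 30]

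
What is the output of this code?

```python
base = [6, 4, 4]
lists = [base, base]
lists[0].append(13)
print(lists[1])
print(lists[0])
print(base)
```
[6, 4, 4, 13]
[6, 4, 4, 13]
[6, 4, 4, 13]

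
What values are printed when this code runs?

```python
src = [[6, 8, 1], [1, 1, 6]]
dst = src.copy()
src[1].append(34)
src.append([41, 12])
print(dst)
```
[[6, 8, 1], [1, 1, 6, 34]]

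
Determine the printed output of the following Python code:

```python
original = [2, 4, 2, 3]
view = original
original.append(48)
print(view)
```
[2, 4, 2, 3, 48]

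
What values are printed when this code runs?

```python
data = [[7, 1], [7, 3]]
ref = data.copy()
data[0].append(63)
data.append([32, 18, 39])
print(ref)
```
[[7, 1, 63], [7, 3]]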